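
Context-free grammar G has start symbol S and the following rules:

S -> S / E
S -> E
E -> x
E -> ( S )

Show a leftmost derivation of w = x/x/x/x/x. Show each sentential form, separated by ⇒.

S ⇒ S/E ⇒ S/E/E ⇒ S/E/E/E ⇒ S/E/E/E/E ⇒ E/E/E/E/E ⇒ x/E/E/E/E ⇒ x/x/E/E/E ⇒ x/x/x/E/E ⇒ x/x/x/x/E ⇒ x/x/x/x/x

S ⇒ S/E   [S -> S / E]
S/E ⇒ S/E/E   [S -> S / E]
S/E/E ⇒ S/E/E/E   [S -> S / E]
S/E/E/E ⇒ S/E/E/E/E   [S -> S / E]
S/E/E/E/E ⇒ E/E/E/E/E   [S -> E]
E/E/E/E/E ⇒ x/E/E/E/E   [E -> x]
x/E/E/E/E ⇒ x/x/E/E/E   [E -> x]
x/x/E/E/E ⇒ x/x/x/E/E   [E -> x]
x/x/x/E/E ⇒ x/x/x/x/E   [E -> x]
x/x/x/x/E ⇒ x/x/x/x/x   [E -> x]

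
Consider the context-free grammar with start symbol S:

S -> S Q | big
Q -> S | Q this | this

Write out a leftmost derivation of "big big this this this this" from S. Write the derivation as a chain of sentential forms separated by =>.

S => S Q => S Q Q => S Q Q Q => S Q Q Q Q => S Q Q Q Q Q => big Q Q Q Q Q => big S Q Q Q Q => big big Q Q Q Q => big big this Q Q Q => big big this this Q Q => big big this this this Q => big big this this this this

S => S Q   [S -> S Q]
S Q => S Q Q   [S -> S Q]
S Q Q => S Q Q Q   [S -> S Q]
S Q Q Q => S Q Q Q Q   [S -> S Q]
S Q Q Q Q => S Q Q Q Q Q   [S -> S Q]
S Q Q Q Q Q => big Q Q Q Q Q   [S -> big]
big Q Q Q Q Q => big S Q Q Q Q   [Q -> S]
big S Q Q Q Q => big big Q Q Q Q   [S -> big]
big big Q Q Q Q => big big this Q Q Q   [Q -> this]
big big this Q Q Q => big big this this Q Q   [Q -> this]
big big this this Q Q => big big this this this Q   [Q -> this]
big big this this this Q => big big this this this this   [Q -> this]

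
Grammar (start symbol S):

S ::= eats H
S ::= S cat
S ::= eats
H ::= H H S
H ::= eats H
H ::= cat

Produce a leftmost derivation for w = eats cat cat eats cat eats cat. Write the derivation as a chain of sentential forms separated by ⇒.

S ⇒ S cat ⇒ eats H cat ⇒ eats H H S cat ⇒ eats H H S H S cat ⇒ eats cat H S H S cat ⇒ eats cat cat S H S cat ⇒ eats cat cat eats H S cat ⇒ eats cat cat eats cat S cat ⇒ eats cat cat eats cat eats cat

S ⇒ S cat   [S ::= S cat]
S cat ⇒ eats H cat   [S ::= eats H]
eats H cat ⇒ eats H H S cat   [H ::= H H S]
eats H H S cat ⇒ eats H H S H S cat   [H ::= H H S]
eats H H S H S cat ⇒ eats cat H S H S cat   [H ::= cat]
eats cat H S H S cat ⇒ eats cat cat S H S cat   [H ::= cat]
eats cat cat S H S cat ⇒ eats cat cat eats H S cat   [S ::= eats]
eats cat cat eats H S cat ⇒ eats cat cat eats cat S cat   [H ::= cat]
eats cat cat eats cat S cat ⇒ eats cat cat eats cat eats cat   [S ::= eats]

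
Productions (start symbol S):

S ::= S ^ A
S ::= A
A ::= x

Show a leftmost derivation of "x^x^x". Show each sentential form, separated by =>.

S=>S^A=>S^A^A=>A^A^A=>x^A^A=>x^x^A=>x^x^x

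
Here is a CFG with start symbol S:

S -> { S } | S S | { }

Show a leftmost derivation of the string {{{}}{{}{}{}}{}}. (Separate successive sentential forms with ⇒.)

S ⇒ {S} ⇒ {SS} ⇒ {SSS} ⇒ {{S}SS} ⇒ {{{}}SS} ⇒ {{{}}{S}S} ⇒ {{{}}{SS}S} ⇒ {{{}}{SSS}S} ⇒ {{{}}{{}SS}S} ⇒ {{{}}{{}{}S}S} ⇒ {{{}}{{}{}{}}S} ⇒ {{{}}{{}{}{}}{}}

S ⇒ {S}   [S -> { S }]
{S} ⇒ {SS}   [S -> S S]
{SS} ⇒ {SSS}   [S -> S S]
{SSS} ⇒ {{S}SS}   [S -> { S }]
{{S}SS} ⇒ {{{}}SS}   [S -> { }]
{{{}}SS} ⇒ {{{}}{S}S}   [S -> { S }]
{{{}}{S}S} ⇒ {{{}}{SS}S}   [S -> S S]
{{{}}{SS}S} ⇒ {{{}}{SSS}S}   [S -> S S]
{{{}}{SSS}S} ⇒ {{{}}{{}SS}S}   [S -> { }]
{{{}}{{}SS}S} ⇒ {{{}}{{}{}S}S}   [S -> { }]
{{{}}{{}{}S}S} ⇒ {{{}}{{}{}{}}S}   [S -> { }]
{{{}}{{}{}{}}S} ⇒ {{{}}{{}{}{}}{}}   [S -> { }]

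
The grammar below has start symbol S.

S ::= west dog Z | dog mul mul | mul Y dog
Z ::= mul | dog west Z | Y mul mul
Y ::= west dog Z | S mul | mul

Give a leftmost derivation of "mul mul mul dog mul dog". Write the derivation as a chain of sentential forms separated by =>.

S => mul Y dog   [S ::= mul Y dog]
mul Y dog => mul S mul dog   [Y ::= S mul]
mul S mul dog => mul mul Y dog mul dog   [S ::= mul Y dog]
mul mul Y dog mul dog => mul mul mul dog mul dog   [Y ::= mul]

S => mul Y dog => mul S mul dog => mul mul Y dog mul dog => mul mul mul dog mul dog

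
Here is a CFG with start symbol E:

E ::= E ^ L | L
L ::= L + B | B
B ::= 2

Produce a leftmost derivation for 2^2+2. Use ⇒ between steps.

E⇒E^L⇒L^L⇒B^L⇒2^L⇒2^L+B⇒2^B+B⇒2^2+B⇒2^2+2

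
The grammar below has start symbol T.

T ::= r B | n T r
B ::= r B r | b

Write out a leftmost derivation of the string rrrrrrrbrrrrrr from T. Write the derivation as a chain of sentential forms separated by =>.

T => rB   [T ::= r B]
rB => rrBr   [B ::= r B r]
rrBr => rrrBrr   [B ::= r B r]
rrrBrr => rrrrBrrr   [B ::= r B r]
rrrrBrrr => rrrrrBrrrr   [B ::= r B r]
rrrrrBrrrr => rrrrrrBrrrrr   [B ::= r B r]
rrrrrrBrrrrr => rrrrrrrBrrrrrr   [B ::= r B r]
rrrrrrrBrrrrrr => rrrrrrrbrrrrrr   [B ::= b]

T => rB => rrBr => rrrBrr => rrrrBrrr => rrrrrBrrrr => rrrrrrBrrrrr => rrrrrrrBrrrrrr => rrrrrrrbrrrrrr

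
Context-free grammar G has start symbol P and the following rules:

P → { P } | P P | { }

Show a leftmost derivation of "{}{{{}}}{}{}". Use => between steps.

P=>PP=>PPP=>{}PP=>{}PPP=>{}{P}PP=>{}{{P}}PP=>{}{{{}}}PP=>{}{{{}}}{}P=>{}{{{}}}{}{}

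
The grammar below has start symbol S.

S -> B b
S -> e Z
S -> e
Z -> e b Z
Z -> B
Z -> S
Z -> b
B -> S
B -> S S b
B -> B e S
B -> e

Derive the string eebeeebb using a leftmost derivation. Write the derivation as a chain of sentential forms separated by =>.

S => Bb   [S -> B b]
Bb => Sb   [B -> S]
Sb => eZb   [S -> e Z]
eZb => eebZb   [Z -> e b Z]
eebZb => eebBb   [Z -> B]
eebBb => eebSb   [B -> S]
eebSb => eebBbb   [S -> B b]
eebBbb => eebBeSbb   [B -> B e S]
eebBeSbb => eebeeSbb   [B -> e]
eebeeSbb => eebeeebb   [S -> e]

S=>Bb=>Sb=>eZb=>eebZb=>eebBb=>eebSb=>eebBbb=>eebBeSbb=>eebeeSbb=>eebeeebb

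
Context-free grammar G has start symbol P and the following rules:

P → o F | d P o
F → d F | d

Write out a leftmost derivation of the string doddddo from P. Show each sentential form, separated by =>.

P => dPo => doFo => dodFo => doddFo => dodddFo => doddddo

P => dPo   [P → d P o]
dPo => doFo   [P → o F]
doFo => dodFo   [F → d F]
dodFo => doddFo   [F → d F]
doddFo => dodddFo   [F → d F]
dodddFo => doddddo   [F → d]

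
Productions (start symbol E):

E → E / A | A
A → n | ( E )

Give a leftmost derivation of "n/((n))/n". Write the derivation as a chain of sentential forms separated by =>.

E => E/A => E/A/A => A/A/A => n/A/A => n/(E)/A => n/(A)/A => n/((E))/A => n/((A))/A => n/((n))/A => n/((n))/n

E => E/A   [E → E / A]
E/A => E/A/A   [E → E / A]
E/A/A => A/A/A   [E → A]
A/A/A => n/A/A   [A → n]
n/A/A => n/(E)/A   [A → ( E )]
n/(E)/A => n/(A)/A   [E → A]
n/(A)/A => n/((E))/A   [A → ( E )]
n/((E))/A => n/((A))/A   [E → A]
n/((A))/A => n/((n))/A   [A → n]
n/((n))/A => n/((n))/n   [A → n]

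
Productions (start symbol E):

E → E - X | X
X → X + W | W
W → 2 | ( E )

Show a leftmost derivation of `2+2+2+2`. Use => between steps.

E=>X=>X+W=>X+W+W=>X+W+W+W=>W+W+W+W=>2+W+W+W=>2+2+W+W=>2+2+2+W=>2+2+2+2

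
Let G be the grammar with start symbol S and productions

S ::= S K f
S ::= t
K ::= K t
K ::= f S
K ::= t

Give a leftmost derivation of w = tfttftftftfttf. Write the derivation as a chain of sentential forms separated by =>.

S => SKf   [S ::= S K f]
SKf => tKf   [S ::= t]
tKf => tKtf   [K ::= K t]
tKtf => tKttf   [K ::= K t]
tKttf => tfSttf   [K ::= f S]
tfSttf => tfSKfttf   [S ::= S K f]
tfSKfttf => tfSKfKfttf   [S ::= S K f]
tfSKfKfttf => tfSKfKfKfttf   [S ::= S K f]
tfSKfKfKfttf => tfSKfKfKfKfttf   [S ::= S K f]
tfSKfKfKfKfttf => tftKfKfKfKfttf   [S ::= t]
tftKfKfKfKfttf => tfttfKfKfKfttf   [K ::= t]
tfttfKfKfKfttf => tfttftfKfKfttf   [K ::= t]
tfttftfKfKfttf => tfttftftfKfttf   [K ::= t]
tfttftftfKfttf => tfttftftftfttf   [K ::= t]

S => SKf => tKf => tKtf => tKttf => tfSttf => tfSKfttf => tfSKfKfttf => tfSKfKfKfttf => tfSKfKfKfKfttf => tftKfKfKfKfttf => tfttfKfKfKfttf => tfttftfKfKfttf => tfttftftfKfttf => tfttftftftfttf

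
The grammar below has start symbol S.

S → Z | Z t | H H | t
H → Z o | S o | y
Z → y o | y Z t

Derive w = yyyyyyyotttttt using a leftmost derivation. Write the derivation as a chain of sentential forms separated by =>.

S => Z => yZt => yyZtt => yyyZttt => yyyyZtttt => yyyyyZttttt => yyyyyyZtttttt => yyyyyyyotttttt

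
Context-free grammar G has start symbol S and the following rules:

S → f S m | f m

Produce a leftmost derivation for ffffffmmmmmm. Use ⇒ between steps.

S ⇒ fSm ⇒ ffSmm ⇒ fffSmmm ⇒ ffffSmmmm ⇒ fffffSmmmmm ⇒ ffffffmmmmmm

S ⇒ fSm   [S → f S m]
fSm ⇒ ffSmm   [S → f S m]
ffSmm ⇒ fffSmmm   [S → f S m]
fffSmmm ⇒ ffffSmmmm   [S → f S m]
ffffSmmmm ⇒ fffffSmmmmm   [S → f S m]
fffffSmmmmm ⇒ ffffffmmmmmm   [S → f m]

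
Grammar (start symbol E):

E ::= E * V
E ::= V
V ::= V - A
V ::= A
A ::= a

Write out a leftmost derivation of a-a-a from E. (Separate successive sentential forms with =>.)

E => V   [E ::= V]
V => V-A   [V ::= V - A]
V-A => V-A-A   [V ::= V - A]
V-A-A => A-A-A   [V ::= A]
A-A-A => a-A-A   [A ::= a]
a-A-A => a-a-A   [A ::= a]
a-a-A => a-a-a   [A ::= a]

E => V => V-A => V-A-A => A-A-A => a-A-A => a-a-A => a-a-a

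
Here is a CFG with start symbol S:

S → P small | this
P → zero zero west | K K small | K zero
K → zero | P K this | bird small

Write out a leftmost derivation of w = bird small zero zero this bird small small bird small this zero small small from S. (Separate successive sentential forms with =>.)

S => P small => K K small small => P K this K small small => K K small K this K small small => P K this K small K this K small small => K zero K this K small K this K small small => bird small zero K this K small K this K small small => bird small zero zero this K small K this K small small => bird small zero zero this bird small small K this K small small => bird small zero zero this bird small small bird small this K small small => bird small zero zero this bird small small bird small this zero small small

S => P small   [S → P small]
P small => K K small small   [P → K K small]
K K small small => P K this K small small   [K → P K this]
P K this K small small => K K small K this K small small   [P → K K small]
K K small K this K small small => P K this K small K this K small small   [K → P K this]
P K this K small K this K small small => K zero K this K small K this K small small   [P → K zero]
K zero K this K small K this K small small => bird small zero K this K small K this K small small   [K → bird small]
bird small zero K this K small K this K small small => bird small zero zero this K small K this K small small   [K → zero]
bird small zero zero this K small K this K small small => bird small zero zero this bird small small K this K small small   [K → bird small]
bird small zero zero this bird small small K this K small small => bird small zero zero this bird small small bird small this K small small   [K → bird small]
bird small zero zero this bird small small bird small this K small small => bird small zero zero this bird small small bird small this zero small small   [K → zero]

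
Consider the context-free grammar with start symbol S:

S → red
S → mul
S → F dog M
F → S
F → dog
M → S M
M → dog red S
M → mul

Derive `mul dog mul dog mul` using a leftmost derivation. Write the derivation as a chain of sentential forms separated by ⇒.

S ⇒ F dog M ⇒ S dog M ⇒ F dog M dog M ⇒ S dog M dog M ⇒ mul dog M dog M ⇒ mul dog mul dog M ⇒ mul dog mul dog mul

S ⇒ F dog M   [S → F dog M]
F dog M ⇒ S dog M   [F → S]
S dog M ⇒ F dog M dog M   [S → F dog M]
F dog M dog M ⇒ S dog M dog M   [F → S]
S dog M dog M ⇒ mul dog M dog M   [S → mul]
mul dog M dog M ⇒ mul dog mul dog M   [M → mul]
mul dog mul dog M ⇒ mul dog mul dog mul   [M → mul]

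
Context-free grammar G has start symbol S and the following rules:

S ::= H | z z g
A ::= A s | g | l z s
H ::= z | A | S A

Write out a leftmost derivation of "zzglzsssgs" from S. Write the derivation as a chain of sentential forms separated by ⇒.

S ⇒ H   [S ::= H]
H ⇒ SA   [H ::= S A]
SA ⇒ HA   [S ::= H]
HA ⇒ SAA   [H ::= S A]
SAA ⇒ zzgAA   [S ::= z z g]
zzgAA ⇒ zzgAsA   [A ::= A s]
zzgAsA ⇒ zzgAssA   [A ::= A s]
zzgAssA ⇒ zzglzsssA   [A ::= l z s]
zzglzsssA ⇒ zzglzsssAs   [A ::= A s]
zzglzsssAs ⇒ zzglzsssgs   [A ::= g]

S ⇒ H ⇒ SA ⇒ HA ⇒ SAA ⇒ zzgAA ⇒ zzgAsA ⇒ zzgAssA ⇒ zzglzsssA ⇒ zzglzsssAs ⇒ zzglzsssgs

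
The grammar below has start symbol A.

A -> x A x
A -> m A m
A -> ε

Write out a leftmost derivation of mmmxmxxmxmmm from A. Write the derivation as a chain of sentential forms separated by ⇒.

A ⇒ mAm ⇒ mmAmm ⇒ mmmAmmm ⇒ mmmxAxmmm ⇒ mmmxmAmxmmm ⇒ mmmxmxAxmxmmm ⇒ mmmxmxxmxmmm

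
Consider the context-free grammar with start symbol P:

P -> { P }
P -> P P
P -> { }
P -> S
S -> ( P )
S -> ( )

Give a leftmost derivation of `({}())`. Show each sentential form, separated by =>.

P => S   [P -> S]
S => (P)   [S -> ( P )]
(P) => (PP)   [P -> P P]
(PP) => ({}P)   [P -> { }]
({}P) => ({}S)   [P -> S]
({}S) => ({}())   [S -> ( )]

P => S => (P) => (PP) => ({}P) => ({}S) => ({}())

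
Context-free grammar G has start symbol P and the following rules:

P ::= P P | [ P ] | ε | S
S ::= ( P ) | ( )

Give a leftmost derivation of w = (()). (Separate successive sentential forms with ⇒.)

P ⇒ S   [P ::= S]
S ⇒ (P)   [S ::= ( P )]
(P) ⇒ (PP)   [P ::= P P]
(PP) ⇒ (SP)   [P ::= S]
(SP) ⇒ (()P)   [S ::= ( )]
(()P) ⇒ (())   [P ::= ε]

P⇒S⇒(P)⇒(PP)⇒(SP)⇒(()P)⇒(())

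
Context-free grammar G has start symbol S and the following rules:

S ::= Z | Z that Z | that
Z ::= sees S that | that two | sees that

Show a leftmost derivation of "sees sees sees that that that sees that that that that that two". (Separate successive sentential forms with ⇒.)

S ⇒ Z that Z ⇒ sees S that that Z ⇒ sees Z that that Z ⇒ sees sees S that that that Z ⇒ sees sees Z that Z that that that Z ⇒ sees sees sees S that that Z that that that Z ⇒ sees sees sees that that that Z that that that Z ⇒ sees sees sees that that that sees that that that that Z ⇒ sees sees sees that that that sees that that that that that two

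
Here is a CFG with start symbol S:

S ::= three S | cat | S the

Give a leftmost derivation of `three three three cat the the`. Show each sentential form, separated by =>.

S => S the => three S the => three three S the => three three S the the => three three three S the the => three three three cat the the

S => S the   [S ::= S the]
S the => three S the   [S ::= three S]
three S the => three three S the   [S ::= three S]
three three S the => three three S the the   [S ::= S the]
three three S the the => three three three S the the   [S ::= three S]
three three three S the the => three three three cat the the   [S ::= cat]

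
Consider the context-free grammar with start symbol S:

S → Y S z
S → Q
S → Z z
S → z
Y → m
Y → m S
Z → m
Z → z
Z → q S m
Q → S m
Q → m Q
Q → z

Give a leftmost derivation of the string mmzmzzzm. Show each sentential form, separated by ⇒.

S ⇒ Q   [S → Q]
Q ⇒ Sm   [Q → S m]
Sm ⇒ YSzm   [S → Y S z]
YSzm ⇒ mSSzm   [Y → m S]
mSSzm ⇒ mYSzSzm   [S → Y S z]
mYSzSzm ⇒ mmSzSzm   [Y → m]
mmSzSzm ⇒ mmQzSzm   [S → Q]
mmQzSzm ⇒ mmSmzSzm   [Q → S m]
mmSmzSzm ⇒ mmzmzSzm   [S → z]
mmzmzSzm ⇒ mmzmzzzm   [S → z]

S ⇒ Q ⇒ Sm ⇒ YSzm ⇒ mSSzm ⇒ mYSzSzm ⇒ mmSzSzm ⇒ mmQzSzm ⇒ mmSmzSzm ⇒ mmzmzSzm ⇒ mmzmzzzm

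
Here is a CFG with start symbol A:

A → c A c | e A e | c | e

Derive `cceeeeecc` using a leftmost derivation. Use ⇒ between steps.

A⇒cAc⇒ccAcc⇒cceAecc⇒cceeAeecc⇒cceeeeecc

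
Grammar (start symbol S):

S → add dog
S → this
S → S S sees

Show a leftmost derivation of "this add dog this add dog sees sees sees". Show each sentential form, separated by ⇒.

S ⇒ S S sees ⇒ this S sees ⇒ this S S sees sees ⇒ this add dog S sees sees ⇒ this add dog S S sees sees sees ⇒ this add dog this S sees sees sees ⇒ this add dog this add dog sees sees sees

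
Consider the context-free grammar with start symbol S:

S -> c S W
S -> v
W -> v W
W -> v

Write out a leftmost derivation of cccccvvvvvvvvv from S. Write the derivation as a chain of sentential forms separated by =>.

S => cSW => ccSWW => cccSWWW => ccccSWWWW => cccccSWWWWW => cccccvWWWWW => cccccvvWWWWW => cccccvvvWWWWW => cccccvvvvWWWWW => cccccvvvvvWWWW => cccccvvvvvvWWW => cccccvvvvvvvWW => cccccvvvvvvvvW => cccccvvvvvvvvv

S => cSW   [S -> c S W]
cSW => ccSWW   [S -> c S W]
ccSWW => cccSWWW   [S -> c S W]
cccSWWW => ccccSWWWW   [S -> c S W]
ccccSWWWW => cccccSWWWWW   [S -> c S W]
cccccSWWWWW => cccccvWWWWW   [S -> v]
cccccvWWWWW => cccccvvWWWWW   [W -> v W]
cccccvvWWWWW => cccccvvvWWWWW   [W -> v W]
cccccvvvWWWWW => cccccvvvvWWWWW   [W -> v W]
cccccvvvvWWWWW => cccccvvvvvWWWW   [W -> v]
cccccvvvvvWWWW => cccccvvvvvvWWW   [W -> v]
cccccvvvvvvWWW => cccccvvvvvvvWW   [W -> v]
cccccvvvvvvvWW => cccccvvvvvvvvW   [W -> v]
cccccvvvvvvvvW => cccccvvvvvvvvv   [W -> v]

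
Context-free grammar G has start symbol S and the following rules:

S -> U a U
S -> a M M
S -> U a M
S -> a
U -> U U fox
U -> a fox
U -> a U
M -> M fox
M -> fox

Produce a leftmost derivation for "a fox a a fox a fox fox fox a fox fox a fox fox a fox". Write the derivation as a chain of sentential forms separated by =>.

S => U a M => U U fox a M => U U fox U fox a M => U U fox U fox U fox a M => a fox U fox U fox U fox a M => a fox U U fox fox U fox U fox a M => a fox a U U fox fox U fox U fox a M => a fox a a fox U fox fox U fox U fox a M => a fox a a fox a fox fox fox U fox U fox a M => a fox a a fox a fox fox fox a fox fox U fox a M => a fox a a fox a fox fox fox a fox fox a fox fox a M => a fox a a fox a fox fox fox a fox fox a fox fox a fox

S => U a M   [S -> U a M]
U a M => U U fox a M   [U -> U U fox]
U U fox a M => U U fox U fox a M   [U -> U U fox]
U U fox U fox a M => U U fox U fox U fox a M   [U -> U U fox]
U U fox U fox U fox a M => a fox U fox U fox U fox a M   [U -> a fox]
a fox U fox U fox U fox a M => a fox U U fox fox U fox U fox a M   [U -> U U fox]
a fox U U fox fox U fox U fox a M => a fox a U U fox fox U fox U fox a M   [U -> a U]
a fox a U U fox fox U fox U fox a M => a fox a a fox U fox fox U fox U fox a M   [U -> a fox]
a fox a a fox U fox fox U fox U fox a M => a fox a a fox a fox fox fox U fox U fox a M   [U -> a fox]
a fox a a fox a fox fox fox U fox U fox a M => a fox a a fox a fox fox fox a fox fox U fox a M   [U -> a fox]
a fox a a fox a fox fox fox a fox fox U fox a M => a fox a a fox a fox fox fox a fox fox a fox fox a M   [U -> a fox]
a fox a a fox a fox fox fox a fox fox a fox fox a M => a fox a a fox a fox fox fox a fox fox a fox fox a fox   [M -> fox]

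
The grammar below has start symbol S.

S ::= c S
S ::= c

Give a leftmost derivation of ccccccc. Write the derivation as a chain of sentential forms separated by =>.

S => cS   [S ::= c S]
cS => ccS   [S ::= c S]
ccS => cccS   [S ::= c S]
cccS => ccccS   [S ::= c S]
ccccS => cccccS   [S ::= c S]
cccccS => ccccccS   [S ::= c S]
ccccccS => ccccccc   [S ::= c]

S => cS => ccS => cccS => ccccS => cccccS => ccccccS => ccccccc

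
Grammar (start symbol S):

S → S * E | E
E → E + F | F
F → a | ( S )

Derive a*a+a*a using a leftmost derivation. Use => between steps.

S => S*E   [S → S * E]
S*E => S*E*E   [S → S * E]
S*E*E => E*E*E   [S → E]
E*E*E => F*E*E   [E → F]
F*E*E => a*E*E   [F → a]
a*E*E => a*E+F*E   [E → E + F]
a*E+F*E => a*F+F*E   [E → F]
a*F+F*E => a*a+F*E   [F → a]
a*a+F*E => a*a+a*E   [F → a]
a*a+a*E => a*a+a*F   [E → F]
a*a+a*F => a*a+a*a   [F → a]

S => S*E => S*E*E => E*E*E => F*E*E => a*E*E => a*E+F*E => a*F+F*E => a*a+F*E => a*a+a*E => a*a+a*F => a*a+a*a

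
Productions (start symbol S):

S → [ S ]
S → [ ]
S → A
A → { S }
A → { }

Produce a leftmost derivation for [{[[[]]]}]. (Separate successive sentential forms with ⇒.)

S⇒[S]⇒[A]⇒[{S}]⇒[{[S]}]⇒[{[[S]]}]⇒[{[[[]]]}]

S ⇒ [S]   [S → [ S ]]
[S] ⇒ [A]   [S → A]
[A] ⇒ [{S}]   [A → { S }]
[{S}] ⇒ [{[S]}]   [S → [ S ]]
[{[S]}] ⇒ [{[[S]]}]   [S → [ S ]]
[{[[S]]}] ⇒ [{[[[]]]}]   [S → [ ]]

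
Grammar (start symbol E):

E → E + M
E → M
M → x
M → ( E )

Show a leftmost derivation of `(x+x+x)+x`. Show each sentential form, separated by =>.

E => E+M   [E → E + M]
E+M => M+M   [E → M]
M+M => (E)+M   [M → ( E )]
(E)+M => (E+M)+M   [E → E + M]
(E+M)+M => (E+M+M)+M   [E → E + M]
(E+M+M)+M => (M+M+M)+M   [E → M]
(M+M+M)+M => (x+M+M)+M   [M → x]
(x+M+M)+M => (x+x+M)+M   [M → x]
(x+x+M)+M => (x+x+x)+M   [M → x]
(x+x+x)+M => (x+x+x)+x   [M → x]

E => E+M => M+M => (E)+M => (E+M)+M => (E+M+M)+M => (M+M+M)+M => (x+M+M)+M => (x+x+M)+M => (x+x+x)+M => (x+x+x)+x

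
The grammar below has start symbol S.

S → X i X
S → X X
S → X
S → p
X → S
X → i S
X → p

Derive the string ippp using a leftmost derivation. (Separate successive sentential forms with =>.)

S=>XX=>iSX=>iXX=>ipX=>ipS=>ipXX=>ippX=>ippS=>ippp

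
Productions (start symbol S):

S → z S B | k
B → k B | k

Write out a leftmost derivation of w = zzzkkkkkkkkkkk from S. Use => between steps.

S => zSB   [S → z S B]
zSB => zzSBB   [S → z S B]
zzSBB => zzzSBBB   [S → z S B]
zzzSBBB => zzzkBBB   [S → k]
zzzkBBB => zzzkkBBB   [B → k B]
zzzkkBBB => zzzkkkBB   [B → k]
zzzkkkBB => zzzkkkkBB   [B → k B]
zzzkkkkBB => zzzkkkkkBB   [B → k B]
zzzkkkkkBB => zzzkkkkkkBB   [B → k B]
zzzkkkkkkBB => zzzkkkkkkkB   [B → k]
zzzkkkkkkkB => zzzkkkkkkkkB   [B → k B]
zzzkkkkkkkkB => zzzkkkkkkkkkB   [B → k B]
zzzkkkkkkkkkB => zzzkkkkkkkkkkB   [B → k B]
zzzkkkkkkkkkkB => zzzkkkkkkkkkkk   [B → k]

S=>zSB=>zzSBB=>zzzSBBB=>zzzkBBB=>zzzkkBBB=>zzzkkkBB=>zzzkkkkBB=>zzzkkkkkBB=>zzzkkkkkkBB=>zzzkkkkkkkB=>zzzkkkkkkkkB=>zzzkkkkkkkkkB=>zzzkkkkkkkkkkB=>zzzkkkkkkkkkkk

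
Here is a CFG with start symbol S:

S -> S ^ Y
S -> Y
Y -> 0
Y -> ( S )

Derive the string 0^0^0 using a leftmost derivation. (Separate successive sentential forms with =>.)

S=>S^Y=>S^Y^Y=>Y^Y^Y=>0^Y^Y=>0^0^Y=>0^0^0

S => S^Y   [S -> S ^ Y]
S^Y => S^Y^Y   [S -> S ^ Y]
S^Y^Y => Y^Y^Y   [S -> Y]
Y^Y^Y => 0^Y^Y   [Y -> 0]
0^Y^Y => 0^0^Y   [Y -> 0]
0^0^Y => 0^0^0   [Y -> 0]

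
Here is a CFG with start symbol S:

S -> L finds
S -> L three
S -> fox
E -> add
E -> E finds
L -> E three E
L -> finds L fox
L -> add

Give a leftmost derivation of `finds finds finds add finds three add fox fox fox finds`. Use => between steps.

S => L finds   [S -> L finds]
L finds => finds L fox finds   [L -> finds L fox]
finds L fox finds => finds finds L fox fox finds   [L -> finds L fox]
finds finds L fox fox finds => finds finds finds L fox fox fox finds   [L -> finds L fox]
finds finds finds L fox fox fox finds => finds finds finds E three E fox fox fox finds   [L -> E three E]
finds finds finds E three E fox fox fox finds => finds finds finds E finds three E fox fox fox finds   [E -> E finds]
finds finds finds E finds three E fox fox fox finds => finds finds finds add finds three E fox fox fox finds   [E -> add]
finds finds finds add finds three E fox fox fox finds => finds finds finds add finds three add fox fox fox finds   [E -> add]

S => L finds => finds L fox finds => finds finds L fox fox finds => finds finds finds L fox fox fox finds => finds finds finds E three E fox fox fox finds => finds finds finds E finds three E fox fox fox finds => finds finds finds add finds three E fox fox fox finds => finds finds finds add finds three add fox fox fox finds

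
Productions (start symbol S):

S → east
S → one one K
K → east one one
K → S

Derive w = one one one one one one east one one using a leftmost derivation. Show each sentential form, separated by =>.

S => one one K => one one S => one one one one K => one one one one S => one one one one one one K => one one one one one one east one one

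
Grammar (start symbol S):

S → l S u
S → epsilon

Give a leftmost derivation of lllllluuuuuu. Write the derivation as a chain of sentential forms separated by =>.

S => lSu   [S → l S u]
lSu => llSuu   [S → l S u]
llSuu => lllSuuu   [S → l S u]
lllSuuu => llllSuuuu   [S → l S u]
llllSuuuu => lllllSuuuuu   [S → l S u]
lllllSuuuuu => llllllSuuuuuu   [S → l S u]
llllllSuuuuuu => lllllluuuuuu   [S → epsilon]

S => lSu => llSuu => lllSuuu => llllSuuuu => lllllSuuuuu => llllllSuuuuuu => lllllluuuuuu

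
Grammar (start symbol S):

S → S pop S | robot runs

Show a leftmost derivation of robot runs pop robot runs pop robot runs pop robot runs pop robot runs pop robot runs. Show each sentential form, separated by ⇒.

S ⇒ S pop S   [S → S pop S]
S pop S ⇒ S pop S pop S   [S → S pop S]
S pop S pop S ⇒ S pop S pop S pop S   [S → S pop S]
S pop S pop S pop S ⇒ S pop S pop S pop S pop S   [S → S pop S]
S pop S pop S pop S pop S ⇒ robot runs pop S pop S pop S pop S   [S → robot runs]
robot runs pop S pop S pop S pop S ⇒ robot runs pop robot runs pop S pop S pop S   [S → robot runs]
robot runs pop robot runs pop S pop S pop S ⇒ robot runs pop robot runs pop robot runs pop S pop S   [S → robot runs]
robot runs pop robot runs pop robot runs pop S pop S ⇒ robot runs pop robot runs pop robot runs pop robot runs pop S   [S → robot runs]
robot runs pop robot runs pop robot runs pop robot runs pop S ⇒ robot runs pop robot runs pop robot runs pop robot runs pop S pop S   [S → S pop S]
robot runs pop robot runs pop robot runs pop robot runs pop S pop S ⇒ robot runs pop robot runs pop robot runs pop robot runs pop robot runs pop S   [S → robot runs]
robot runs pop robot runs pop robot runs pop robot runs pop robot runs pop S ⇒ robot runs pop robot runs pop robot runs pop robot runs pop robot runs pop robot runs   [S → robot runs]

S ⇒ S pop S ⇒ S pop S pop S ⇒ S pop S pop S pop S ⇒ S pop S pop S pop S pop S ⇒ robot runs pop S pop S pop S pop S ⇒ robot runs pop robot runs pop S pop S pop S ⇒ robot runs pop robot runs pop robot runs pop S pop S ⇒ robot runs pop robot runs pop robot runs pop robot runs pop S ⇒ robot runs pop robot runs pop robot runs pop robot runs pop S pop S ⇒ robot runs pop robot runs pop robot runs pop robot runs pop robot runs pop S ⇒ robot runs pop robot runs pop robot runs pop robot runs pop robot runs pop robot runs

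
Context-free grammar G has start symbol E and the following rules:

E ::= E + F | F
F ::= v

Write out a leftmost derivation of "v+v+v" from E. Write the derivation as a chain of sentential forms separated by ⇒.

E ⇒ E+F ⇒ E+F+F ⇒ F+F+F ⇒ v+F+F ⇒ v+v+F ⇒ v+v+v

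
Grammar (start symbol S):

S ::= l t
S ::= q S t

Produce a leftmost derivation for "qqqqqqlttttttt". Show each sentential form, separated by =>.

S => qSt   [S ::= q S t]
qSt => qqStt   [S ::= q S t]
qqStt => qqqSttt   [S ::= q S t]
qqqSttt => qqqqStttt   [S ::= q S t]
qqqqStttt => qqqqqSttttt   [S ::= q S t]
qqqqqSttttt => qqqqqqStttttt   [S ::= q S t]
qqqqqqStttttt => qqqqqqlttttttt   [S ::= l t]

S => qSt => qqStt => qqqSttt => qqqqStttt => qqqqqSttttt => qqqqqqStttttt => qqqqqqlttttttt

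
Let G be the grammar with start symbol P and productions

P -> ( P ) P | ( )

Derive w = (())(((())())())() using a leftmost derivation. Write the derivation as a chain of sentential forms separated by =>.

P=>(P)P=>(())P=>(())(P)P=>(())((P)P)P=>(())(((P)P)P)P=>(())(((())P)P)P=>(())(((())())P)P=>(())(((())())())P=>(())(((())())())()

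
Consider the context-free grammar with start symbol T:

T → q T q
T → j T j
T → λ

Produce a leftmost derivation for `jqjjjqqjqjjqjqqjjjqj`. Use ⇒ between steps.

T ⇒ jTj   [T → j T j]
jTj ⇒ jqTqj   [T → q T q]
jqTqj ⇒ jqjTjqj   [T → j T j]
jqjTjqj ⇒ jqjjTjjqj   [T → j T j]
jqjjTjjqj ⇒ jqjjjTjjjqj   [T → j T j]
jqjjjTjjjqj ⇒ jqjjjqTqjjjqj   [T → q T q]
jqjjjqTqjjjqj ⇒ jqjjjqqTqqjjjqj   [T → q T q]
jqjjjqqTqqjjjqj ⇒ jqjjjqqjTjqqjjjqj   [T → j T j]
jqjjjqqjTjqqjjjqj ⇒ jqjjjqqjqTqjqqjjjqj   [T → q T q]
jqjjjqqjqTqjqqjjjqj ⇒ jqjjjqqjqjTjqjqqjjjqj   [T → j T j]
jqjjjqqjqjTjqjqqjjjqj ⇒ jqjjjqqjqjjqjqqjjjqj   [T → λ]

T ⇒ jTj ⇒ jqTqj ⇒ jqjTjqj ⇒ jqjjTjjqj ⇒ jqjjjTjjjqj ⇒ jqjjjqTqjjjqj ⇒ jqjjjqqTqqjjjqj ⇒ jqjjjqqjTjqqjjjqj ⇒ jqjjjqqjqTqjqqjjjqj ⇒ jqjjjqqjqjTjqjqqjjjqj ⇒ jqjjjqqjqjjqjqqjjjqj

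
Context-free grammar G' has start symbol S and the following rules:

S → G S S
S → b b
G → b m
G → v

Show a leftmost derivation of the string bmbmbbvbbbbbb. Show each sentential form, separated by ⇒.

S ⇒ GSS   [S → G S S]
GSS ⇒ bmSS   [G → b m]
bmSS ⇒ bmGSSS   [S → G S S]
bmGSSS ⇒ bmbmSSS   [G → b m]
bmbmSSS ⇒ bmbmbbSS   [S → b b]
bmbmbbSS ⇒ bmbmbbGSSS   [S → G S S]
bmbmbbGSSS ⇒ bmbmbbvSSS   [G → v]
bmbmbbvSSS ⇒ bmbmbbvbbSS   [S → b b]
bmbmbbvbbSS ⇒ bmbmbbvbbbbS   [S → b b]
bmbmbbvbbbbS ⇒ bmbmbbvbbbbbb   [S → b b]

S⇒GSS⇒bmSS⇒bmGSSS⇒bmbmSSS⇒bmbmbbSS⇒bmbmbbGSSS⇒bmbmbbvSSS⇒bmbmbbvbbSS⇒bmbmbbvbbbbS⇒bmbmbbvbbbbbb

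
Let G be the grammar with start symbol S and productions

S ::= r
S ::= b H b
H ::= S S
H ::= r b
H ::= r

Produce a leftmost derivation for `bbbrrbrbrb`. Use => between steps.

S => bHb => bSSb => bbHbSb => bbSSbSb => bbbHbSbSb => bbbSSbSbSb => bbbrSbSbSb => bbbrrbSbSb => bbbrrbrbSb => bbbrrbrbrb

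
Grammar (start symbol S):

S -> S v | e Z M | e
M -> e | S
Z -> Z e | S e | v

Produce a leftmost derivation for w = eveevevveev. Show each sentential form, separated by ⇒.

S ⇒ eZM ⇒ evM ⇒ evS ⇒ evSv ⇒ eveZMv ⇒ eveSeMv ⇒ eveSveMv ⇒ eveSvveMv ⇒ eveeZMvveMv ⇒ eveevMvveMv ⇒ eveevevveMv ⇒ eveevevveev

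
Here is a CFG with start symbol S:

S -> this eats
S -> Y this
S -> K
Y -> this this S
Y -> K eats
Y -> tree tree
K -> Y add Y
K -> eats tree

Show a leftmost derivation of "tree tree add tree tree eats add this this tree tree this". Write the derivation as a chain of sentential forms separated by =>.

S => K   [S -> K]
K => Y add Y   [K -> Y add Y]
Y add Y => K eats add Y   [Y -> K eats]
K eats add Y => Y add Y eats add Y   [K -> Y add Y]
Y add Y eats add Y => tree tree add Y eats add Y   [Y -> tree tree]
tree tree add Y eats add Y => tree tree add tree tree eats add Y   [Y -> tree tree]
tree tree add tree tree eats add Y => tree tree add tree tree eats add this this S   [Y -> this this S]
tree tree add tree tree eats add this this S => tree tree add tree tree eats add this this Y this   [S -> Y this]
tree tree add tree tree eats add this this Y this => tree tree add tree tree eats add this this tree tree this   [Y -> tree tree]

S => K => Y add Y => K eats add Y => Y add Y eats add Y => tree tree add Y eats add Y => tree tree add tree tree eats add Y => tree tree add tree tree eats add this this S => tree tree add tree tree eats add this this Y this => tree tree add tree tree eats add this this tree tree this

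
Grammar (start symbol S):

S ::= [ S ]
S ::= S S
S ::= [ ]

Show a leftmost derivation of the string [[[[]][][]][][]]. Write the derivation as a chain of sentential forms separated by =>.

S => [S]   [S ::= [ S ]]
[S] => [SS]   [S ::= S S]
[SS] => [SSS]   [S ::= S S]
[SSS] => [[S]SS]   [S ::= [ S ]]
[[S]SS] => [[SS]SS]   [S ::= S S]
[[SS]SS] => [[SSS]SS]   [S ::= S S]
[[SSS]SS] => [[[S]SS]SS]   [S ::= [ S ]]
[[[S]SS]SS] => [[[[]]SS]SS]   [S ::= [ ]]
[[[[]]SS]SS] => [[[[]][]S]SS]   [S ::= [ ]]
[[[[]][]S]SS] => [[[[]][][]]SS]   [S ::= [ ]]
[[[[]][][]]SS] => [[[[]][][]][]S]   [S ::= [ ]]
[[[[]][][]][]S] => [[[[]][][]][][]]   [S ::= [ ]]

S => [S] => [SS] => [SSS] => [[S]SS] => [[SS]SS] => [[SSS]SS] => [[[S]SS]SS] => [[[[]]SS]SS] => [[[[]][]S]SS] => [[[[]][][]]SS] => [[[[]][][]][]S] => [[[[]][][]][][]]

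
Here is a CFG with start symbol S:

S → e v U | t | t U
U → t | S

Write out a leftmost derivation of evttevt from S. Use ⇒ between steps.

S⇒evU⇒evS⇒evtU⇒evtS⇒evttU⇒evttS⇒evttevU⇒evttevS⇒evttevt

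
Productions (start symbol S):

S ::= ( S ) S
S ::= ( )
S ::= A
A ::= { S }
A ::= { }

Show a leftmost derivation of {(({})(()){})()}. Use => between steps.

S=>A=>{S}=>{(S)S}=>{((S)S)S}=>{((A)S)S}=>{(({})S)S}=>{(({})(S)S)S}=>{(({})(())S)S}=>{(({})(())A)S}=>{(({})(()){})S}=>{(({})(()){})()}

S => A   [S ::= A]
A => {S}   [A ::= { S }]
{S} => {(S)S}   [S ::= ( S ) S]
{(S)S} => {((S)S)S}   [S ::= ( S ) S]
{((S)S)S} => {((A)S)S}   [S ::= A]
{((A)S)S} => {(({})S)S}   [A ::= { }]
{(({})S)S} => {(({})(S)S)S}   [S ::= ( S ) S]
{(({})(S)S)S} => {(({})(())S)S}   [S ::= ( )]
{(({})(())S)S} => {(({})(())A)S}   [S ::= A]
{(({})(())A)S} => {(({})(()){})S}   [A ::= { }]
{(({})(()){})S} => {(({})(()){})()}   [S ::= ( )]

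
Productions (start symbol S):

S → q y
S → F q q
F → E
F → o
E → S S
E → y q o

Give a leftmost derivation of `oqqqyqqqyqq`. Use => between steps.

S => Fqq   [S → F q q]
Fqq => Eqq   [F → E]
Eqq => SSqq   [E → S S]
SSqq => FqqSqq   [S → F q q]
FqqSqq => EqqSqq   [F → E]
EqqSqq => SSqqSqq   [E → S S]
SSqqSqq => FqqSqqSqq   [S → F q q]
FqqSqqSqq => oqqSqqSqq   [F → o]
oqqSqqSqq => oqqqyqqSqq   [S → q y]
oqqqyqqSqq => oqqqyqqqyqq   [S → q y]

S => Fqq => Eqq => SSqq => FqqSqq => EqqSqq => SSqqSqq => FqqSqqSqq => oqqSqqSqq => oqqqyqqSqq => oqqqyqqqyqq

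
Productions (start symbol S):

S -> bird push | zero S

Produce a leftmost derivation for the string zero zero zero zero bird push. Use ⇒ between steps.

S ⇒ zero S ⇒ zero zero S ⇒ zero zero zero S ⇒ zero zero zero zero S ⇒ zero zero zero zero bird push

S ⇒ zero S   [S -> zero S]
zero S ⇒ zero zero S   [S -> zero S]
zero zero S ⇒ zero zero zero S   [S -> zero S]
zero zero zero S ⇒ zero zero zero zero S   [S -> zero S]
zero zero zero zero S ⇒ zero zero zero zero bird push   [S -> bird push]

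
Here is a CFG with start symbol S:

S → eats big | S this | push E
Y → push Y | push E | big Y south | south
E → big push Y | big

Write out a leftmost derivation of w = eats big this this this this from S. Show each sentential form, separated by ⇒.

S ⇒ S this   [S → S this]
S this ⇒ S this this   [S → S this]
S this this ⇒ S this this this   [S → S this]
S this this this ⇒ S this this this this   [S → S this]
S this this this this ⇒ eats big this this this this   [S → eats big]

S ⇒ S this ⇒ S this this ⇒ S this this this ⇒ S this this this this ⇒ eats big this this this this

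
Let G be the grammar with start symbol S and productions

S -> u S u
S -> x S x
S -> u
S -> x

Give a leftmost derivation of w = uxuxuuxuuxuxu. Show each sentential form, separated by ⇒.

S ⇒ uSu ⇒ uxSxu ⇒ uxuSuxu ⇒ uxuxSxuxu ⇒ uxuxuSuxuxu ⇒ uxuxuuSuuxuxu ⇒ uxuxuuxuuxuxu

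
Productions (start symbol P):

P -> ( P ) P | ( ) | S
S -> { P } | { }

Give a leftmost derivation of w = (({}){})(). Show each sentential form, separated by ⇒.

P ⇒ (P)P   [P -> ( P ) P]
(P)P ⇒ ((P)P)P   [P -> ( P ) P]
((P)P)P ⇒ ((S)P)P   [P -> S]
((S)P)P ⇒ (({})P)P   [S -> { }]
(({})P)P ⇒ (({})S)P   [P -> S]
(({})S)P ⇒ (({}){})P   [S -> { }]
(({}){})P ⇒ (({}){})()   [P -> ( )]

P ⇒ (P)P ⇒ ((P)P)P ⇒ ((S)P)P ⇒ (({})P)P ⇒ (({})S)P ⇒ (({}){})P ⇒ (({}){})()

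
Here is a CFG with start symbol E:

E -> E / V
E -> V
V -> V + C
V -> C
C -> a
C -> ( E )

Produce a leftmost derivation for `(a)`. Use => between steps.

E=>V=>C=>(E)=>(V)=>(C)=>(a)

E => V   [E -> V]
V => C   [V -> C]
C => (E)   [C -> ( E )]
(E) => (V)   [E -> V]
(V) => (C)   [V -> C]
(C) => (a)   [C -> a]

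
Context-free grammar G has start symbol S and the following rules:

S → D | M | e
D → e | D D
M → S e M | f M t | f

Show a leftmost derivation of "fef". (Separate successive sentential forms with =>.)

S => M   [S → M]
M => SeM   [M → S e M]
SeM => MeM   [S → M]
MeM => feM   [M → f]
feM => fef   [M → f]

S=>M=>SeM=>MeM=>feM=>fef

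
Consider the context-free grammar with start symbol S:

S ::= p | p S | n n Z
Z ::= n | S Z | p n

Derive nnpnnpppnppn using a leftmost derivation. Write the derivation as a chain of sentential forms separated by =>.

S=>nnZ=>nnSZ=>nnpSZ=>nnpnnZZ=>nnpnnSZZ=>nnpnnpZZ=>nnpnnpSZZ=>nnpnnppZZ=>nnpnnpppnZ=>nnpnnpppnSZ=>nnpnnpppnpZ=>nnpnnpppnppn

S => nnZ   [S ::= n n Z]
nnZ => nnSZ   [Z ::= S Z]
nnSZ => nnpSZ   [S ::= p S]
nnpSZ => nnpnnZZ   [S ::= n n Z]
nnpnnZZ => nnpnnSZZ   [Z ::= S Z]
nnpnnSZZ => nnpnnpZZ   [S ::= p]
nnpnnpZZ => nnpnnpSZZ   [Z ::= S Z]
nnpnnpSZZ => nnpnnppZZ   [S ::= p]
nnpnnppZZ => nnpnnpppnZ   [Z ::= p n]
nnpnnpppnZ => nnpnnpppnSZ   [Z ::= S Z]
nnpnnpppnSZ => nnpnnpppnpZ   [S ::= p]
nnpnnpppnpZ => nnpnnpppnppn   [Z ::= p n]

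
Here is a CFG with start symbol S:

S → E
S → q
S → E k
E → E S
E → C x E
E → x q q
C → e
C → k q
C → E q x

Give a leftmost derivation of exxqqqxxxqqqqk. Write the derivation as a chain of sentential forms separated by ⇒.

S⇒Ek⇒ESk⇒ESSk⇒CxESSk⇒EqxxESSk⇒CxEqxxESSk⇒exEqxxESSk⇒exxqqqxxESSk⇒exxqqqxxxqqSSk⇒exxqqqxxxqqqSk⇒exxqqqxxxqqqqk

S ⇒ Ek   [S → E k]
Ek ⇒ ESk   [E → E S]
ESk ⇒ ESSk   [E → E S]
ESSk ⇒ CxESSk   [E → C x E]
CxESSk ⇒ EqxxESSk   [C → E q x]
EqxxESSk ⇒ CxEqxxESSk   [E → C x E]
CxEqxxESSk ⇒ exEqxxESSk   [C → e]
exEqxxESSk ⇒ exxqqqxxESSk   [E → x q q]
exxqqqxxESSk ⇒ exxqqqxxxqqSSk   [E → x q q]
exxqqqxxxqqSSk ⇒ exxqqqxxxqqqSk   [S → q]
exxqqqxxxqqqSk ⇒ exxqqqxxxqqqqk   [S → q]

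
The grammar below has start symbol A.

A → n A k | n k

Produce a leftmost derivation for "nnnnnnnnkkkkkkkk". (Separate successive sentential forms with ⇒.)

A ⇒ nAk ⇒ nnAkk ⇒ nnnAkkk ⇒ nnnnAkkkk ⇒ nnnnnAkkkkk ⇒ nnnnnnAkkkkkk ⇒ nnnnnnnAkkkkkkk ⇒ nnnnnnnnkkkkkkkk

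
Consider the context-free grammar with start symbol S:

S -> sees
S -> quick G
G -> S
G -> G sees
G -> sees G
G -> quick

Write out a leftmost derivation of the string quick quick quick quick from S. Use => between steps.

S => quick G   [S -> quick G]
quick G => quick S   [G -> S]
quick S => quick quick G   [S -> quick G]
quick quick G => quick quick S   [G -> S]
quick quick S => quick quick quick G   [S -> quick G]
quick quick quick G => quick quick quick quick   [G -> quick]

S => quick G => quick S => quick quick G => quick quick S => quick quick quick G => quick quick quick quick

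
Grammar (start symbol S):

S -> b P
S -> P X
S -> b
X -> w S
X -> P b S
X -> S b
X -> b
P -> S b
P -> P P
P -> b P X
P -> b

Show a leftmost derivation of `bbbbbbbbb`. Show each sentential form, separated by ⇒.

S ⇒ PX ⇒ bPXX ⇒ bSbXX ⇒ bPXbXX ⇒ bbPXXbXX ⇒ bbPPXXbXX ⇒ bbbPXXbXX ⇒ bbbbXXbXX ⇒ bbbbbXbXX ⇒ bbbbbbbXX ⇒ bbbbbbbbX ⇒ bbbbbbbbb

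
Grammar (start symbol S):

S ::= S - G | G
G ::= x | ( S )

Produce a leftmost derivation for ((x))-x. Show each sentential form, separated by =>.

S => S-G   [S ::= S - G]
S-G => G-G   [S ::= G]
G-G => (S)-G   [G ::= ( S )]
(S)-G => (G)-G   [S ::= G]
(G)-G => ((S))-G   [G ::= ( S )]
((S))-G => ((G))-G   [S ::= G]
((G))-G => ((x))-G   [G ::= x]
((x))-G => ((x))-x   [G ::= x]

S => S-G => G-G => (S)-G => (G)-G => ((S))-G => ((G))-G => ((x))-G => ((x))-x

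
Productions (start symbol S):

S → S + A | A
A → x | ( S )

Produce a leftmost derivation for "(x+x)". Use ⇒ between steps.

S ⇒ A ⇒ (S) ⇒ (S+A) ⇒ (A+A) ⇒ (x+A) ⇒ (x+x)

S ⇒ A   [S → A]
A ⇒ (S)   [A → ( S )]
(S) ⇒ (S+A)   [S → S + A]
(S+A) ⇒ (A+A)   [S → A]
(A+A) ⇒ (x+A)   [A → x]
(x+A) ⇒ (x+x)   [A → x]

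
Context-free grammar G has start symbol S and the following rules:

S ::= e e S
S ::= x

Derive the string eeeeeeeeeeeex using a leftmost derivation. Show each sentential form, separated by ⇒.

S ⇒ eeS   [S ::= e e S]
eeS ⇒ eeeeS   [S ::= e e S]
eeeeS ⇒ eeeeeeS   [S ::= e e S]
eeeeeeS ⇒ eeeeeeeeS   [S ::= e e S]
eeeeeeeeS ⇒ eeeeeeeeeeS   [S ::= e e S]
eeeeeeeeeeS ⇒ eeeeeeeeeeeeS   [S ::= e e S]
eeeeeeeeeeeeS ⇒ eeeeeeeeeeeex   [S ::= x]

S ⇒ eeS ⇒ eeeeS ⇒ eeeeeeS ⇒ eeeeeeeeS ⇒ eeeeeeeeeeS ⇒ eeeeeeeeeeeeS ⇒ eeeeeeeeeeeex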